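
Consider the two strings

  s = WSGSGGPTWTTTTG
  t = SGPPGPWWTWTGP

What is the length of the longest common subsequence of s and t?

8

Pick S (s #2, t #1), then G (s #3, t #2), then G (s #6, t #5), then P (s #7, t #6), then T (s #8, t #9), then W (s #9, t #10), then T (s #13, t #11), then G (s #14, t #12); all 8 characters appear in both, in order. dp[14][13] = 8 confirms this is the maximum.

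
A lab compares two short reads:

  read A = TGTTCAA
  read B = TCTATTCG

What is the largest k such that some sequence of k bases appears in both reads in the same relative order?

Taking T at read A[1]=read B[3] → T at read A[3]=read B[5] → T at read A[4]=read B[6] → C at read A[5]=read B[7] gives a common subsequence of length 4. The LCS DP gives dp[7][8] = 4, so this is optimal.

4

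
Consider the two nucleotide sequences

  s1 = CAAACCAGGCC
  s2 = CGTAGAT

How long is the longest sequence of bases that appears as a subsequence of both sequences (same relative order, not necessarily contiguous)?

Let dp[i][j] be the LCS length of the first i bases of s1 and the first j bases of s2. dp[i][j] = dp[i-1][j-1]+1 when the i-th and j-th bases match, else max(dp[i-1][j], dp[i][j-1]).
    ·  C  G  T  A  G  A  T
 ·  0  0  0  0  0  0  0  0
 C  0  1  1  1  1  1  1  1
 A  0  1  1  1  2  2  2  2
 A  0  1  1  1  2  2  3  3
 A  0  1  1  1  2  2  3  3
 C  0  1  1  1  2  2  3  3
 C  0  1  1  1  2  2  3  3
 A  0  1  1  1  2  2  3  3
 G  0  1  2  2  2  3  3  3
 G  0  1  2  2  2  3  3  3
 C  0  1  2  2  2  3  3  3
 C  0  1  2  2  2  3  3  3
dp[11][7] = 3. One LCS (by backtracking along matches): CAA.

3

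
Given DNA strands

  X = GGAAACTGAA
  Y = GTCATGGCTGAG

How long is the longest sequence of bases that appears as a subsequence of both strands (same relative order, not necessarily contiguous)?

Let dp[i][j] be the LCS length of the first i bases of X and the first j bases of Y. dp[i][j] = dp[i-1][j-1]+1 when the i-th and j-th bases match, else max(dp[i-1][j], dp[i][j-1]).
    ·  G  T  C  A  T  G  G  C  T  G  A  G
 ·  0  0  0  0  0  0  0  0  0  0  0  0  0
 G  0  1  1  1  1  1  1  1  1  1  1  1  1
 G  0  1  1  1  1  1  2  2  2  2  2  2  2
 A  0  1  1  1  2  2  2  2  2  2  2  3  3
 A  0  1  1  1  2  2  2  2  2  2  2  3  3
 A  0  1  1  1  2  2  2  2  2  2  2  3  3
 C  0  1  1  2  2  2  2  2  3  3  3  3  3
 T  0  1  2  2  2  3  3  3  3  4  4  4  4
 G  0  1  2  2  2  3  4  4  4  4  5  5  5
 A  0  1  2  2  3  3  4  4  4  4  5  6  6
 A  0  1  2  2  3  3  4  4  4  4  5  6  6
dp[10][12] = 6. One LCS (by backtracking along matches): GGCTGA.

6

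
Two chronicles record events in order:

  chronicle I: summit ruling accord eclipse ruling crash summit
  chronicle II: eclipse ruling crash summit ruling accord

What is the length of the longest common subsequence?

4

One common subsequence of length 4: eclipse (chronicle I #4, chronicle II #1), then ruling (chronicle I #5, chronicle II #2), then crash (chronicle I #6, chronicle II #3), then summit (chronicle I #7, chronicle II #4). dp[7][6] = 4 confirms this is the maximum.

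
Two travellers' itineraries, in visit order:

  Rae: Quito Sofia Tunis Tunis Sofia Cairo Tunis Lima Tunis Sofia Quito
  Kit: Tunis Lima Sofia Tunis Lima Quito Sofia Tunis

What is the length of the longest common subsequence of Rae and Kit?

5

Match Tunis [3,1], then Sofia [5,3], then Tunis [7,4], then Lima [8,5], then Tunis [9,8] — 5 stops in the same relative order in both. Since dp[11][8] = 5, nothing longer is possible.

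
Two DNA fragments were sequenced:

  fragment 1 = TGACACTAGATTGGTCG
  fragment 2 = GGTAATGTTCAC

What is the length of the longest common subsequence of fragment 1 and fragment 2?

Taking T (fragment 1 #1, fragment 2 #3), A (fragment 1 #3, fragment 2 #4), A (fragment 1 #5, fragment 2 #5), T (fragment 1 #7, fragment 2 #6), G (fragment 1 #9, fragment 2 #7), T (fragment 1 #11, fragment 2 #8), T (fragment 1 #12, fragment 2 #9), C (fragment 1 #16, fragment 2 #12) gives a common subsequence of length 8, and the DP table's final entry dp[17][12] is also 8, so no common subsequence is longer.

8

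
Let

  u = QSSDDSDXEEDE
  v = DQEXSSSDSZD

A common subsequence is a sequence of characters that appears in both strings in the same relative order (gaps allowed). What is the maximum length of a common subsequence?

6

Let dp[i][j] be the LCS length of the first i characters of u and the first j characters of v. dp[i][j] = dp[i-1][j-1]+1 when the i-th and j-th characters match, else max(dp[i-1][j], dp[i][j-1]).
    ·  D  Q  E  X  S  S  S  D  S  Z  D
 ·  0  0  0  0  0  0  0  0  0  0  0  0
 Q  0  0  1  1  1  1  1  1  1  1  1  1
 S  0  0  1  1  1  2  2  2  2  2  2  2
 S  0  0  1  1  1  2  3  3  3  3  3  3
 D  0  1  1  1  1  2  3  3  4  4  4  4
 D  0  1  1  1  1  2  3  3  4  4  4  5
 S  0  1  1  1  1  2  3  4  4  5  5  5
 D  0  1  1  1  1  2  3  4  5  5  5  6
 X  0  1  1  1  2  2  3  4  5  5  5  6
 E  0  1  1  2  2  2  3  4  5  5  5  6
 E  0  1  1  2  2  2  3  4  5  5  5  6
 D  0  1  1  2  2  2  3  4  5  5  5  6
 E  0  1  1  2  2  2  3  4  5  5  5  6
dp[12][11] = 6. One LCS (by backtracking along matches): QSSDSD.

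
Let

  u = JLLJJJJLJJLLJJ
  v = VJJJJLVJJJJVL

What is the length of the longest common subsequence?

9

Match J (u #4, v #2); then J (u #5, v #3); then J (u #6, v #4); then J (u #7, v #5); then L (u #8, v #6); then J (u #9, v #8); then J (u #10, v #9); then J (u #13, v #10); then J (u #14, v #11) — 9 characters in the same relative order in both. The LCS DP gives dp[14][13] = 9, so this is optimal.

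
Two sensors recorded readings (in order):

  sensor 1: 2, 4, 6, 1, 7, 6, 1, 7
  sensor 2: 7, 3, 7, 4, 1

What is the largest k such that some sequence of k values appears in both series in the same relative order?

2

Let dp[i][j] be the LCS length of the first i values of sensor 1 and the first j values of sensor 2. dp[i][j] = dp[i-1][j-1]+1 when the i-th and j-th values match, else max(dp[i-1][j], dp[i][j-1]).
    ·  7  3  7  4  1
 ·  0  0  0  0  0  0
 2  0  0  0  0  0  0
 4  0  0  0  0  1  1
 6  0  0  0  0  1  1
 1  0  0  0  0  1  2
 7  0  1  1  1  1  2
 6  0  1  1  1  1  2
 1  0  1  1  1  1  2
 7  0  1  1  2  2  2
dp[8][5] = 2. One LCS (by backtracking along matches): 4, 1.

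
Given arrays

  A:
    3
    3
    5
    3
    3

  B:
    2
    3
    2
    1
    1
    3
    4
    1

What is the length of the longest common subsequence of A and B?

Let dp[i][j] be the LCS length of the first i values of A and the first j values of B. dp[i][j] = dp[i-1][j-1]+1 when the i-th and j-th values match, else max(dp[i-1][j], dp[i][j-1]).
    ·  2  3  2  1  1  3  4  1
 ·  0  0  0  0  0  0  0  0  0
 3  0  0  1  1  1  1  1  1  1
 3  0  0  1  1  1  1  2  2  2
 5  0  0  1  1  1  1  2  2  2
 3  0  0  1  1  1  1  2  2  2
 3  0  0  1  1  1  1  2  2  2
dp[5][8] = 2. One LCS (by backtracking along matches): 3, 3.

2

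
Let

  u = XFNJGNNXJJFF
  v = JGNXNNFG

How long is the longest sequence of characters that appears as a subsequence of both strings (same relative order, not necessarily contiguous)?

5

Pick J (u #4, v #1), then G (u #5, v #2), then N (u #6, v #5), then N (u #7, v #6), then F (u #11, v #7); all 5 characters appear in both, in order. Since dp[12][8] = 5, nothing longer is possible.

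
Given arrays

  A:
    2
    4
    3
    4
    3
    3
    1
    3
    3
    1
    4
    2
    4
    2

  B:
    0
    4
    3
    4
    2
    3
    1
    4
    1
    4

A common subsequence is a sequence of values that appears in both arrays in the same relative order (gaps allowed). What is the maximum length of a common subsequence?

7

Taking 4 [2,2] → 3 [3,3] → 4 [4,4] → 3 [6,6] → 1 [7,7] → 1 [10,9] → 4 [13,10] gives a common subsequence of length 7. dp[14][10] = 7 confirms this is the maximum.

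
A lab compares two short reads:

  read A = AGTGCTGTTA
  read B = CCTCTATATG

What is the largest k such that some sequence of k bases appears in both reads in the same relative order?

Taking T at read A[3]=read B[3], C at read A[5]=read B[4], T at read A[6]=read B[5], T at read A[8]=read B[7], T at read A[9]=read B[9] gives a common subsequence of length 5. dp[10][10] = 5 confirms this is the maximum.

5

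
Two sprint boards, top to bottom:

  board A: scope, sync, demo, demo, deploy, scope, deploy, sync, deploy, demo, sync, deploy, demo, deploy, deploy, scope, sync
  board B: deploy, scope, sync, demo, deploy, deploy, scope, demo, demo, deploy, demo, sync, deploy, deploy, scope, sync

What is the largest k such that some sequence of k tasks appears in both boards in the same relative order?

One common subsequence of length 12: scope (board A #1, board B #2); then sync (board A #2, board B #3); then demo (board A #3, board B #4); then deploy (board A #5, board B #6); then scope (board A #6, board B #7); then deploy (board A #9, board B #10); then demo (board A #10, board B #11); then sync (board A #11, board B #12); then deploy (board A #14, board B #13); then deploy (board A #15, board B #14); then scope (board A #16, board B #15); then sync (board A #17, board B #16), and the DP table's final entry dp[17][16] is also 12, so no common subsequence is longer.

12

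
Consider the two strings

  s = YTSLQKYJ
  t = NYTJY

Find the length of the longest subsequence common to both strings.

3

Match Y (s #1, t #2), T (s #2, t #3), Y (s #7, t #5) — 3 characters in the same relative order in both. dp[8][5] = 3 confirms this is the maximum.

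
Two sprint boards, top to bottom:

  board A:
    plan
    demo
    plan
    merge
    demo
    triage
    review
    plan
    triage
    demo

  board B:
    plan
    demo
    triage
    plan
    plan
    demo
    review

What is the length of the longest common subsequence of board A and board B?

Pick plan (board A #1, board B #1), demo (board A #2, board B #2), plan (board A #3, board B #5), demo (board A #5, board B #6), review (board A #7, board B #7); all 5 tasks appear in both, in order. Since dp[10][7] = 5, nothing longer is possible.

5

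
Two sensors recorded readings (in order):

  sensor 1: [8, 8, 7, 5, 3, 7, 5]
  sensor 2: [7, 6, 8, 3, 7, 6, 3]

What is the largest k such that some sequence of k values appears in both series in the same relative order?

Pick 8 [1,3]; then 7 [3,5]; then 3 [5,7]; all 3 values appear in both, in order. dp[7][7] = 3 confirms this is the maximum.

3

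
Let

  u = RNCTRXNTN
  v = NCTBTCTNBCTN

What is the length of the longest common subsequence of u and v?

6

Taking N at u[2]=v[1], C at u[3]=v[6], T at u[4]=v[7], N at u[7]=v[8], T at u[8]=v[11], N at u[9]=v[12] gives a common subsequence of length 6. The LCS DP gives dp[9][12] = 6, so this is optimal.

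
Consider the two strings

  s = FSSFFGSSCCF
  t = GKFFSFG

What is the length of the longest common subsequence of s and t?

4

Match F at s[1]=t[4]; then S at s[3]=t[5]; then F at s[5]=t[6]; then G at s[6]=t[7] — 4 characters in the same relative order in both, and the DP table's final entry dp[11][7] is also 4, so no common subsequence is longer.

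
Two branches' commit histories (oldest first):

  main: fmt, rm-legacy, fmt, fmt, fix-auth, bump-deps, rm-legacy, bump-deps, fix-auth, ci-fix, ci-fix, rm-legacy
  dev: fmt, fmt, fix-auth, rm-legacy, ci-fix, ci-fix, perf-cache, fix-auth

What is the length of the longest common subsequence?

6

One common subsequence of length 6: fmt at main[3]=dev[1]; then fmt at main[4]=dev[2]; then fix-auth at main[5]=dev[3]; then rm-legacy at main[7]=dev[4]; then ci-fix at main[10]=dev[5]; then ci-fix at main[11]=dev[6], and the DP table's final entry dp[12][8] is also 6, so no common subsequence is longer.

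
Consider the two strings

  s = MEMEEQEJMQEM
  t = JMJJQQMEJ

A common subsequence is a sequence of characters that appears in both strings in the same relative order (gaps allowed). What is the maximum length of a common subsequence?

Let dp[i][j] be the LCS length of the first i characters of s and the first j characters of t. dp[i][j] = dp[i-1][j-1]+1 when the i-th and j-th characters match, else max(dp[i-1][j], dp[i][j-1]).
    ·  J  M  J  J  Q  Q  M  E  J
 ·  0  0  0  0  0  0  0  0  0  0
 M  0  0  1  1  1  1  1  1  1  1
 E  0  0  1  1  1  1  1  1  2  2
 M  0  0  1  1  1  1  1  2  2  2
 E  0  0  1  1  1  1  1  2  3  3
 E  0  0  1  1  1  1  1  2  3  3
 Q  0  0  1  1  1  2  2  2  3  3
 E  0  0  1  1  1  2  2  2  3  3
 J  0  1  1  2  2  2  2  2  3  4
 M  0  1  2  2  2  2  2  3  3  4
 Q  0  1  2  2  2  3  3  3  3  4
 E  0  1  2  2  2  3  3  3  4  4
 M  0  1  2  2  2  3  3  4  4  4
dp[12][9] = 4. One LCS (by backtracking along matches): MMEJ.

4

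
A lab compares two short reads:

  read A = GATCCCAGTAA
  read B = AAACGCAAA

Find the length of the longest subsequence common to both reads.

One common subsequence of length 6: A (read A #2, read B #3) → C (read A #4, read B #4) → C (read A #6, read B #6) → A (read A #7, read B #7) → A (read A #10, read B #8) → A (read A #11, read B #9). The LCS DP gives dp[11][9] = 6, so this is optimal.

6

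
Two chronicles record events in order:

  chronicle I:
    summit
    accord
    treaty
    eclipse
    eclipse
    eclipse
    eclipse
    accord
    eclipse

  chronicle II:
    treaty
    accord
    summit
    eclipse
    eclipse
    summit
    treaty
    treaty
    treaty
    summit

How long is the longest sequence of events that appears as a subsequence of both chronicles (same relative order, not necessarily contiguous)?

Pick summit [1,3], eclipse [4,4], eclipse [5,5]; all 3 events appear in both, in order. The LCS DP gives dp[9][10] = 3, so this is optimal.

3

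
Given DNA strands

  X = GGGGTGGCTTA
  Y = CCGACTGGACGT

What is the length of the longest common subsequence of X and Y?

Pick G [1,3]; then T [5,6]; then G [6,7]; then G [7,8]; then C [8,10]; then T [10,12]; all 6 bases appear in both, in order. Since dp[11][12] = 6, nothing longer is possible.

6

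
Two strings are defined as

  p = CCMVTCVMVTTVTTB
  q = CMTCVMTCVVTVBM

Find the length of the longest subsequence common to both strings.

Match C (p #1, q #1), then C (p #2, q #4), then M (p #3, q #6), then T (p #5, q #7), then C (p #6, q #8), then V (p #7, q #9), then V (p #9, q #10), then T (p #11, q #11), then V (p #12, q #12), then B (p #15, q #13) — 10 characters in the same relative order in both. dp[15][14] = 10 confirms this is the maximum.

10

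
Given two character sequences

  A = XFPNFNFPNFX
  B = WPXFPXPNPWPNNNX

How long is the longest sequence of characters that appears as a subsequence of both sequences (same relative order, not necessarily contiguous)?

7

One common subsequence of length 7: X [1,3], F [2,4], P [3,11], N [4,12], N [6,13], N [9,14], X [11,15], and the DP table's final entry dp[11][15] is also 7, so no common subsequence is longer.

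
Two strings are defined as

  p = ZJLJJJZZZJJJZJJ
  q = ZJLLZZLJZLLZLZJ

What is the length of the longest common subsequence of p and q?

8

Pick Z (p #1, q #1), then J (p #2, q #2), then L (p #3, q #7), then J (p #6, q #8), then Z (p #7, q #9), then Z (p #8, q #12), then Z (p #13, q #14), then J (p #15, q #15); all 8 characters appear in both, in order. dp[15][15] = 8 confirms this is the maximum.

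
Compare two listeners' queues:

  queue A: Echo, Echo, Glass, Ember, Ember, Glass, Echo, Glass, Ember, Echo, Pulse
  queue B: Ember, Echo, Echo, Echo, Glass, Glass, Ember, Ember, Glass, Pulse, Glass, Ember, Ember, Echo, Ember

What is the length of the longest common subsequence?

9

Taking Echo at queue A[1]=queue B[3], then Echo at queue A[2]=queue B[4], then Glass at queue A[3]=queue B[6], then Ember at queue A[4]=queue B[7], then Ember at queue A[5]=queue B[8], then Glass at queue A[6]=queue B[9], then Glass at queue A[8]=queue B[11], then Ember at queue A[9]=queue B[13], then Echo at queue A[10]=queue B[14] gives a common subsequence of length 9. The LCS DP gives dp[11][15] = 9, so this is optimal.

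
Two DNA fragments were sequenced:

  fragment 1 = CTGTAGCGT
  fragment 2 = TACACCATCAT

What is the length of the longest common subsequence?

Taking C [1,6], then T [2,8], then A [5,10], then T [9,11] gives a common subsequence of length 4. The LCS DP gives dp[9][11] = 4, so this is optimal.

4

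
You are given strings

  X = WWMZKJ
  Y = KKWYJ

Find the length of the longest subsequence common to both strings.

2

Pick W at X[1]=Y[3], J at X[6]=Y[5]; all 2 characters appear in both, in order. dp[6][5] = 2 confirms this is the maximum.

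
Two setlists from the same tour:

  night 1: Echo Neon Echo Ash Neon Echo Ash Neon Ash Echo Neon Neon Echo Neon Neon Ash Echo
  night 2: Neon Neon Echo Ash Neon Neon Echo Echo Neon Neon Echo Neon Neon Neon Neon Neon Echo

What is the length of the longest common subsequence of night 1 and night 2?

One common subsequence of length 12: Neon (night 1 #2, night 2 #2), Echo (night 1 #3, night 2 #3), Ash (night 1 #4, night 2 #4), Neon (night 1 #5, night 2 #6), Echo (night 1 #6, night 2 #8), Neon (night 1 #8, night 2 #10), Echo (night 1 #10, night 2 #11), Neon (night 1 #11, night 2 #13), Neon (night 1 #12, night 2 #14), Neon (night 1 #14, night 2 #15), Neon (night 1 #15, night 2 #16), Echo (night 1 #17, night 2 #17). dp[17][17] = 12 confirms this is the maximum.

12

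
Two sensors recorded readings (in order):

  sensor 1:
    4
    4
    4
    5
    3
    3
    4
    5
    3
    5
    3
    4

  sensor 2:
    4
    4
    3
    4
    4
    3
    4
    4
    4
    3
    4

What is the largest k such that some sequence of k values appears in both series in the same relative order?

7

Let dp[i][j] be the LCS length of the first i values of sensor 1 and the first j values of sensor 2. dp[i][j] = dp[i-1][j-1]+1 when the i-th and j-th values match, else max(dp[i-1][j], dp[i][j-1]).
    ·  4  4  3  4  4  3  4  4  4  3  4
 ·  0  0  0  0  0  0  0  0  0  0  0  0
 4  0  1  1  1  1  1  1  1  1  1  1  1
 4  0  1  2  2  2  2  2  2  2  2  2  2
 4  0  1  2  2  3  3  3  3  3  3  3  3
 5  0  1  2  2  3  3  3  3  3  3  3  3
 3  0  1  2  3  3  3  4  4  4  4  4  4
 3  0  1  2  3  3  3  4  4  4  4  5  5
 4  0  1  2  3  4  4  4  5  5  5  5  6
 5  0  1  2  3  4  4  4  5  5  5  5  6
 3  0  1  2  3  4  4  5  5  5  5  6  6
 5  0  1  2  3  4  4  5  5  5  5  6  6
 3  0  1  2  3  4  4  5  5  5  5  6  6
 4  0  1  2  3  4  5  5  6  6  6  6  7
dp[12][11] = 7. One LCS (by backtracking along matches): 4, 4, 4, 3, 4, 3, 4.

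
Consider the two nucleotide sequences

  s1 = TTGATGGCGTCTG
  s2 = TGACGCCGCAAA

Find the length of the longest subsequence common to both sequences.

Match T [2,1]; then G [3,2]; then A [4,3]; then G [6,5]; then C [8,7]; then G [9,8]; then C [11,9] — 7 bases in the same relative order in both. dp[13][12] = 7 confirms this is the maximum.

7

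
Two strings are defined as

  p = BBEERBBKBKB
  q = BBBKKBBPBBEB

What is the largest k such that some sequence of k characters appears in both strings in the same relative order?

6

Let dp[i][j] be the LCS length of the first i characters of p and the first j characters of q. dp[i][j] = dp[i-1][j-1]+1 when the i-th and j-th characters match, else max(dp[i-1][j], dp[i][j-1]).
    ·  B  B  B  K  K  B  B  P  B  B  E  B
 ·  0  0  0  0  0  0  0  0  0  0  0  0  0
 B  0  1  1  1  1  1  1  1  1  1  1  1  1
 B  0  1  2  2  2  2  2  2  2  2  2  2  2
 E  0  1  2  2  2  2  2  2  2  2  2  3  3
 E  0  1  2  2  2  2  2  2  2  2  2  3  3
 R  0  1  2  2  2  2  2  2  2  2  2  3  3
 B  0  1  2  3  3  3  3  3  3  3  3  3  4
 B  0  1  2  3  3  3  4  4  4  4  4  4  4
 K  0  1  2  3  4  4  4  4  4  4  4  4  4
 B  0  1  2  3  4  4  5  5  5  5  5  5  5
 K  0  1  2  3  4  5  5  5  5  5  5  5  5
 B  0  1  2  3  4  5  6  6  6  6  6  6  6
dp[11][12] = 6. One LCS (by backtracking along matches): BBBBBB.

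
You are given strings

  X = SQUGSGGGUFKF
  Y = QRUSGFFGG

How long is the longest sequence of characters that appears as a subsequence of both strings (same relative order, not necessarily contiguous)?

6

Let dp[i][j] be the LCS length of the first i characters of X and the first j characters of Y. dp[i][j] = dp[i-1][j-1]+1 when the i-th and j-th characters match, else max(dp[i-1][j], dp[i][j-1]).
    ·  Q  R  U  S  G  F  F  G  G
 ·  0  0  0  0  0  0  0  0  0  0
 S  0  0  0  0  1  1  1  1  1  1
 Q  0  1  1  1  1  1  1  1  1  1
 U  0  1  1  2  2  2  2  2  2  2
 G  0  1  1  2  2  3  3  3  3  3
 S  0  1  1  2  3  3  3  3  3  3
 G  0  1  1  2  3  4  4  4  4  4
 G  0  1  1  2  3  4  4  4  5  5
 G  0  1  1  2  3  4  4  4  5  6
 U  0  1  1  2  3  4  4  4  5  6
 F  0  1  1  2  3  4  5  5  5  6
 K  0  1  1  2  3  4  5  5  5  6
 F  0  1  1  2  3  4  5  6  6  6
dp[12][9] = 6. One LCS (by backtracking along matches): QUSGGG.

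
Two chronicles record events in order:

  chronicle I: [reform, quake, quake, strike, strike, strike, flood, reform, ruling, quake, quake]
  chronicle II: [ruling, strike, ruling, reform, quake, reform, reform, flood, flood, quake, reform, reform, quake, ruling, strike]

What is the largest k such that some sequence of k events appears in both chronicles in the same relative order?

Taking reform (chronicle I #1, chronicle II #4) → quake (chronicle I #2, chronicle II #5) → quake (chronicle I #3, chronicle II #10) → reform (chronicle I #8, chronicle II #12) → ruling (chronicle I #9, chronicle II #14) gives a common subsequence of length 5. The LCS DP gives dp[11][15] = 5, so this is optimal.

5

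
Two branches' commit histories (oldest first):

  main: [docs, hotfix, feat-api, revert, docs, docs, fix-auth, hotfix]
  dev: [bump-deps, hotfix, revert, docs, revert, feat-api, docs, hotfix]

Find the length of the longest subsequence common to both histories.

Taking hotfix [2,2], then revert [4,3], then docs [5,4], then docs [6,7], then hotfix [8,8] gives a common subsequence of length 5, and the DP table's final entry dp[8][8] is also 5, so no common subsequence is longer.

5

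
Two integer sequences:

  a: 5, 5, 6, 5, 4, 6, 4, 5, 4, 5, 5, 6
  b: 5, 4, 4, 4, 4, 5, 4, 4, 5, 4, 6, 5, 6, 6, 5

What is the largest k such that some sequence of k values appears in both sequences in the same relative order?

Pick 5 at a[1]=b[1]; then 5 at a[4]=b[6]; then 4 at a[5]=b[7]; then 4 at a[7]=b[8]; then 5 at a[8]=b[9]; then 4 at a[9]=b[10]; then 5 at a[10]=b[12]; then 5 at a[11]=b[15]; all 8 values appear in both, in order. The LCS DP gives dp[12][15] = 8, so this is optimal.

8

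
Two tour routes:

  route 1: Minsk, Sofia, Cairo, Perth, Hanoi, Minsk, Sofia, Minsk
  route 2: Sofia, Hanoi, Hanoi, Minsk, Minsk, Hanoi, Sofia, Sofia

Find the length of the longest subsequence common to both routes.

4

Match Sofia (route 1 #2, route 2 #1); then Hanoi (route 1 #5, route 2 #3); then Minsk (route 1 #6, route 2 #5); then Sofia (route 1 #7, route 2 #8) — 4 stops in the same relative order in both. Since dp[8][8] = 4, nothing longer is possible.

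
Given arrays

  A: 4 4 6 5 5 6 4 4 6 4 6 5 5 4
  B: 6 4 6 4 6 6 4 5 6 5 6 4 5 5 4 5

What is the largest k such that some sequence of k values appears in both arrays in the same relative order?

Taking 4 at A[1]=B[2], then 4 at A[2]=B[4], then 6 at A[3]=B[6], then 5 at A[4]=B[8], then 5 at A[5]=B[10], then 6 at A[9]=B[11], then 4 at A[10]=B[12], then 5 at A[12]=B[13], then 5 at A[13]=B[14], then 4 at A[14]=B[15] gives a common subsequence of length 10, and the DP table's final entry dp[14][16] is also 10, so no common subsequence is longer.

10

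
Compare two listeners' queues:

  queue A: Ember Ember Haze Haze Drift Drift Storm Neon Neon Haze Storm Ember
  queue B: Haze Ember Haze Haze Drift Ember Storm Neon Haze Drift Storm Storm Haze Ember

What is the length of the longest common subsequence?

Match Ember (queue A #2, queue B #2), Haze (queue A #3, queue B #3), Haze (queue A #4, queue B #4), Drift (queue A #5, queue B #5), Storm (queue A #7, queue B #7), Neon (queue A #9, queue B #8), Haze (queue A #10, queue B #9), Storm (queue A #11, queue B #12), Ember (queue A #12, queue B #14) — 9 songs in the same relative order in both. dp[12][14] = 9 confirms this is the maximum.

9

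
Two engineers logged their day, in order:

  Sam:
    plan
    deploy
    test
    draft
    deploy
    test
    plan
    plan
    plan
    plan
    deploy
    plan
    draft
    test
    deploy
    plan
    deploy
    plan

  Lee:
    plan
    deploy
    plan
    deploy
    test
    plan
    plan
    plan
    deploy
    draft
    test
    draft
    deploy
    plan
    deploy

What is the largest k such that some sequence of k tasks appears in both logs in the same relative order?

13

Pick plan (Sam #1, Lee #1) → deploy (Sam #2, Lee #2) → deploy (Sam #5, Lee #4) → test (Sam #6, Lee #5) → plan (Sam #8, Lee #6) → plan (Sam #9, Lee #7) → plan (Sam #10, Lee #8) → deploy (Sam #11, Lee #9) → draft (Sam #13, Lee #10) → test (Sam #14, Lee #11) → deploy (Sam #15, Lee #13) → plan (Sam #16, Lee #14) → deploy (Sam #17, Lee #15); all 13 tasks appear in both, in order. dp[18][15] = 13 confirms this is the maximum.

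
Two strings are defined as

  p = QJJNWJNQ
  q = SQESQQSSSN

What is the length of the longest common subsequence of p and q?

Let dp[i][j] be the LCS length of the first i characters of p and the first j characters of q. dp[i][j] = dp[i-1][j-1]+1 when the i-th and j-th characters match, else max(dp[i-1][j], dp[i][j-1]).
    ·  S  Q  E  S  Q  Q  S  S  S  N
 ·  0  0  0  0  0  0  0  0  0  0  0
 Q  0  0  1  1  1  1  1  1  1  1  1
 J  0  0  1  1  1  1  1  1  1  1  1
 J  0  0  1  1  1  1  1  1  1  1  1
 N  0  0  1  1  1  1  1  1  1  1  2
 W  0  0  1  1  1  1  1  1  1  1  2
 J  0  0  1  1  1  1  1  1  1  1  2
 N  0  0  1  1  1  1  1  1  1  1  2
 Q  0  0  1  1  1  2  2  2  2  2  2
dp[8][10] = 2. One LCS (by backtracking along matches): QN.

2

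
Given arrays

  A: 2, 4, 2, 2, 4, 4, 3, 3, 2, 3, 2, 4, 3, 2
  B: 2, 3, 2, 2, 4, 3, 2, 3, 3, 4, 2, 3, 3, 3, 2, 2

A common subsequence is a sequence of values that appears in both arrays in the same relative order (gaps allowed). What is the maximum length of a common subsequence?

10

One common subsequence of length 10: 2 (A #1, B #1); then 2 (A #3, B #3); then 2 (A #4, B #4); then 4 (A #5, B #5); then 4 (A #6, B #10); then 3 (A #7, B #12); then 3 (A #8, B #13); then 3 (A #10, B #14); then 2 (A #11, B #15); then 2 (A #14, B #16). The LCS DP gives dp[14][16] = 10, so this is optimal.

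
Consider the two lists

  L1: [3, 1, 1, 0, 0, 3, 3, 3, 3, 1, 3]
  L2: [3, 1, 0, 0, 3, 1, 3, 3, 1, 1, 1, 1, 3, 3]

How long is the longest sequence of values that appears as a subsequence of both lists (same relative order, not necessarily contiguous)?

9

Match 3 at L1[1]=L2[1] → 1 at L1[3]=L2[2] → 0 at L1[4]=L2[3] → 0 at L1[5]=L2[4] → 3 at L1[6]=L2[5] → 3 at L1[7]=L2[7] → 3 at L1[8]=L2[8] → 3 at L1[9]=L2[13] → 3 at L1[11]=L2[14] — 9 values in the same relative order in both. The LCS DP gives dp[11][14] = 9, so this is optimal.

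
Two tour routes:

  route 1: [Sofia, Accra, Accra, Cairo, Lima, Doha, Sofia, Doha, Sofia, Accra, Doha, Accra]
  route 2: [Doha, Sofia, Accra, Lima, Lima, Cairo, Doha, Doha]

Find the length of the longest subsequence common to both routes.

Pick Sofia [1,2], then Accra [2,3], then Cairo [4,6], then Doha [8,7], then Doha [11,8]; all 5 stops appear in both, in order. Since dp[12][8] = 5, nothing longer is possible.

5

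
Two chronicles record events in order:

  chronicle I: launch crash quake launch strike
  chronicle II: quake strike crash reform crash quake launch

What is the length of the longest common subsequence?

3

Pick crash (chronicle I #2, chronicle II #5), quake (chronicle I #3, chronicle II #6), launch (chronicle I #4, chronicle II #7); all 3 events appear in both, in order. dp[5][7] = 3 confirms this is the maximum.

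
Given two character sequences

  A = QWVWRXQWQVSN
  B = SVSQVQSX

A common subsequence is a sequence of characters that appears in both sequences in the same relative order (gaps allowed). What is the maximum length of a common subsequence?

Let dp[i][j] be the LCS length of the first i characters of A and the first j characters of B. dp[i][j] = dp[i-1][j-1]+1 when the i-th and j-th characters match, else max(dp[i-1][j], dp[i][j-1]).
    ·  S  V  S  Q  V  Q  S  X
 ·  0  0  0  0  0  0  0  0  0
 Q  0  0  0  0  1  1  1  1  1
 W  0  0  0  0  1  1  1  1  1
 V  0  0  1  1  1  2  2  2  2
 W  0  0  1  1  1  2  2  2  2
 R  0  0  1  1  1  2  2  2  2
 X  0  0  1  1  1  2  2  2  3
 Q  0  0  1  1  2  2  3  3  3
 W  0  0  1  1  2  2  3  3  3
 Q  0  0  1  1  2  2  3  3  3
 V  0  0  1  1  2  3  3  3  3
 S  0  1  1  2  2  3  3  4  4
 N  0  1  1  2  2  3  3  4  4
dp[12][8] = 4. One LCS (by backtracking along matches): QVQS.

4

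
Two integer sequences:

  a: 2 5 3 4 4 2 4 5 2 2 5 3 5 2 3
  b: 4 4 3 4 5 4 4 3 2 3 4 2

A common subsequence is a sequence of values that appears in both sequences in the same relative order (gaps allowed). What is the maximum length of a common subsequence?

Match 3 [3,3]; then 4 [4,4]; then 4 [5,6]; then 4 [7,7]; then 2 [10,9]; then 3 [12,10]; then 2 [14,12] — 7 values in the same relative order in both, and the DP table's final entry dp[15][12] is also 7, so no common subsequence is longer.

7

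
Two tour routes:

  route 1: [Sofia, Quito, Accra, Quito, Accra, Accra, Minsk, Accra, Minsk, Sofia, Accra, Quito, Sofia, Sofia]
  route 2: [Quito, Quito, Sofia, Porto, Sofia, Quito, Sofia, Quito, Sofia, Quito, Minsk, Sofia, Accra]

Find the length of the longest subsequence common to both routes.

6

Pick Sofia [1,7] → Quito [2,8] → Quito [4,10] → Minsk [9,11] → Sofia [10,12] → Accra [11,13]; all 6 stops appear in both, in order. The LCS DP gives dp[14][13] = 6, so this is optimal.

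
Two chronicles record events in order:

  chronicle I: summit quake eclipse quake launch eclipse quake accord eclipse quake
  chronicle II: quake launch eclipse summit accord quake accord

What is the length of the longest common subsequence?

Taking quake [4,1], launch [5,2], eclipse [6,3], quake [7,6], accord [8,7] gives a common subsequence of length 5. The LCS DP gives dp[10][7] = 5, so this is optimal.

5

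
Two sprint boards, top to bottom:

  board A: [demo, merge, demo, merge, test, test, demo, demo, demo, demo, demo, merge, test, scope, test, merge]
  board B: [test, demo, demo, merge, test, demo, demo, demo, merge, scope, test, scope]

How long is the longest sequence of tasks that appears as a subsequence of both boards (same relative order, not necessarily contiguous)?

Pick demo (board A #1, board B #2); then demo (board A #3, board B #3); then merge (board A #4, board B #4); then test (board A #6, board B #5); then demo (board A #9, board B #6); then demo (board A #10, board B #7); then demo (board A #11, board B #8); then merge (board A #12, board B #9); then test (board A #13, board B #11); then scope (board A #14, board B #12); all 10 tasks appear in both, in order, and the DP table's final entry dp[16][12] is also 10, so no common subsequence is longer.

10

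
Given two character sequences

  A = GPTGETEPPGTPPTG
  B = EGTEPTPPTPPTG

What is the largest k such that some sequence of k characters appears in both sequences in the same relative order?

Match G [1,2]; then T [3,3]; then E [5,4]; then T [6,6]; then P [8,7]; then P [9,8]; then T [11,9]; then P [12,10]; then P [13,11]; then T [14,12]; then G [15,13] — 11 characters in the same relative order in both. Since dp[15][13] = 11, nothing longer is possible.

11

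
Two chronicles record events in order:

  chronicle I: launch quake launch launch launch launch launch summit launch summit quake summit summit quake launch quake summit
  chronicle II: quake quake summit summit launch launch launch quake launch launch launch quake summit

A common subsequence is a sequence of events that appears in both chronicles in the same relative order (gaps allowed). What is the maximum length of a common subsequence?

Match quake (chronicle I #2, chronicle II #2) → launch (chronicle I #3, chronicle II #5) → launch (chronicle I #4, chronicle II #6) → launch (chronicle I #5, chronicle II #7) → launch (chronicle I #7, chronicle II #9) → launch (chronicle I #9, chronicle II #10) → launch (chronicle I #15, chronicle II #11) → quake (chronicle I #16, chronicle II #12) → summit (chronicle I #17, chronicle II #13) — 9 events in the same relative order in both, and the DP table's final entry dp[17][13] is also 9, so no common subsequence is longer.

9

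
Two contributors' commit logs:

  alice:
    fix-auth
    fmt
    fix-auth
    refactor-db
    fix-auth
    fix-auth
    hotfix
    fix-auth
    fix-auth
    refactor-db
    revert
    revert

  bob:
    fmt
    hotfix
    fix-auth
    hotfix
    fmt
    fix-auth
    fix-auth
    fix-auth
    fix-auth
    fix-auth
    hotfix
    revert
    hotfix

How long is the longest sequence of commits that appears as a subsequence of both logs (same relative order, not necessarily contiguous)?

Taking fix-auth [1,3], then fmt [2,5], then fix-auth [3,6], then fix-auth [5,7], then fix-auth [6,8], then fix-auth [8,9], then fix-auth [9,10], then revert [11,12] gives a common subsequence of length 8. The LCS DP gives dp[12][13] = 8, so this is optimal.

8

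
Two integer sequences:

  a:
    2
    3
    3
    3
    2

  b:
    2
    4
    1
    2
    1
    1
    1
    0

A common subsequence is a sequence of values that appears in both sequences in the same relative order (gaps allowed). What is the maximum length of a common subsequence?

Taking 2 at a[1]=b[1], then 2 at a[5]=b[4] gives a common subsequence of length 2. Since dp[5][8] = 2, nothing longer is possible.

2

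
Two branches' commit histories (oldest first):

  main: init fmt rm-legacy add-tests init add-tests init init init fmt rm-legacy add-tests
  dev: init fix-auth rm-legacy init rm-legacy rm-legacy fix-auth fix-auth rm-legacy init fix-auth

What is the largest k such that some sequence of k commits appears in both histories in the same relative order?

4

One common subsequence of length 4: init (main #1, dev #1), then rm-legacy (main #3, dev #3), then init (main #5, dev #4), then init (main #7, dev #10). The LCS DP gives dp[12][11] = 4, so this is optimal.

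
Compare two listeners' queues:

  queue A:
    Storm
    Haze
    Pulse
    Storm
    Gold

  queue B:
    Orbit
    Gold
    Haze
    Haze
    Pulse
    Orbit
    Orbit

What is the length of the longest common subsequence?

Match Haze [2,4] → Pulse [3,5] — 2 songs in the same relative order in both. Since dp[5][7] = 2, nothing longer is possible.

2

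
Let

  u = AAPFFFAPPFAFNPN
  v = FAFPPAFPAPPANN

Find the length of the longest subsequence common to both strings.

Pick A at u[1]=v[2]; then A at u[2]=v[6]; then P at u[3]=v[8]; then A at u[7]=v[9]; then P at u[8]=v[10]; then P at u[9]=v[11]; then A at u[11]=v[12]; then N at u[13]=v[13]; then N at u[15]=v[14]; all 9 characters appear in both, in order. dp[15][14] = 9 confirms this is the maximum.

9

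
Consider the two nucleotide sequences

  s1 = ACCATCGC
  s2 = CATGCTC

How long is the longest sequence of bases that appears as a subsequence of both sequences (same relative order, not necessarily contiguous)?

Let dp[i][j] be the LCS length of the first i bases of s1 and the first j bases of s2. dp[i][j] = dp[i-1][j-1]+1 when the i-th and j-th bases match, else max(dp[i-1][j], dp[i][j-1]).
    ·  C  A  T  G  C  T  C
 ·  0  0  0  0  0  0  0  0
 A  0  0  1  1  1  1  1  1
 C  0  1  1  1  1  2  2  2
 C  0  1  1  1  1  2  2  3
 A  0  1  2  2  2  2  2  3
 T  0  1  2  3  3  3  3  3
 C  0  1  2  3  3  4  4  4
 G  0  1  2  3  4  4  4  4
 C  0  1  2  3  4  5  5  5
dp[8][7] = 5. One LCS (by backtracking along matches): CATCC.

5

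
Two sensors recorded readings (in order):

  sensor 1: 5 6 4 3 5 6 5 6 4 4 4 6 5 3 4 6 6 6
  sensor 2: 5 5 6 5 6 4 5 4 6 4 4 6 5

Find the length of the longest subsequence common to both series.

10

Taking 5 (sensor 1 #1, sensor 2 #2), then 6 (sensor 1 #2, sensor 2 #3), then 5 (sensor 1 #5, sensor 2 #4), then 6 (sensor 1 #6, sensor 2 #5), then 5 (sensor 1 #7, sensor 2 #7), then 6 (sensor 1 #8, sensor 2 #9), then 4 (sensor 1 #10, sensor 2 #10), then 4 (sensor 1 #11, sensor 2 #11), then 6 (sensor 1 #12, sensor 2 #12), then 5 (sensor 1 #13, sensor 2 #13) gives a common subsequence of length 10. The LCS DP gives dp[18][13] = 10, so this is optimal.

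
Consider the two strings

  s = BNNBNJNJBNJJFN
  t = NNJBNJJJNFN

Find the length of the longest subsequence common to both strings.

Match N at s[2]=t[1] → N at s[3]=t[2] → B at s[4]=t[4] → N at s[5]=t[5] → J at s[6]=t[7] → J at s[8]=t[8] → N at s[10]=t[9] → F at s[13]=t[10] → N at s[14]=t[11] — 9 characters in the same relative order in both. The LCS DP gives dp[14][11] = 9, so this is optimal.

9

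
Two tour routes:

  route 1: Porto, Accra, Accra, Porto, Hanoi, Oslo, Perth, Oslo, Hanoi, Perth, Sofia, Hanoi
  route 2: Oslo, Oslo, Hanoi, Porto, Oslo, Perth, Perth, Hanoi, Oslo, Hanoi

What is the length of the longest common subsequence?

5

Taking Porto (route 1 #4, route 2 #4), then Oslo (route 1 #6, route 2 #5), then Perth (route 1 #7, route 2 #7), then Oslo (route 1 #8, route 2 #9), then Hanoi (route 1 #12, route 2 #10) gives a common subsequence of length 5. The LCS DP gives dp[12][10] = 5, so this is optimal.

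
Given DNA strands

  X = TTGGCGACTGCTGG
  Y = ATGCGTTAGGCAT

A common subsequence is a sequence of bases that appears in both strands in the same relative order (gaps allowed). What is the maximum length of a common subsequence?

Match T [2,2]; then G [4,3]; then C [5,4]; then G [6,5]; then A [7,8]; then G [10,10]; then C [11,11]; then T [12,13] — 8 bases in the same relative order in both, and the DP table's final entry dp[14][13] is also 8, so no common subsequence is longer.

8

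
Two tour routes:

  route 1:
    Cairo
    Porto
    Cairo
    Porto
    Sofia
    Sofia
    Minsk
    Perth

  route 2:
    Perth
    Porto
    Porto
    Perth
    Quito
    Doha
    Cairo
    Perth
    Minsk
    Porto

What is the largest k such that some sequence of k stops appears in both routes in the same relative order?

3

Pick Porto [2,3], then Cairo [3,7], then Porto [4,10]; all 3 stops appear in both, in order. Since dp[8][10] = 3, nothing longer is possible.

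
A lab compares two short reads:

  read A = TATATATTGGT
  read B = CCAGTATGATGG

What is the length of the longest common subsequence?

Pick A [2,3]; then T [3,5]; then A [4,6]; then T [5,7]; then A [6,9]; then T [8,10]; then G [9,11]; then G [10,12]; all 8 bases appear in both, in order. Since dp[11][12] = 8, nothing longer is possible.

8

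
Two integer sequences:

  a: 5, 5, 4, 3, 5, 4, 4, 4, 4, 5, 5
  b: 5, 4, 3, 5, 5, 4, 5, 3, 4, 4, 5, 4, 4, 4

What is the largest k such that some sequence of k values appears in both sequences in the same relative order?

Match 5 (a #1, b #4), then 5 (a #2, b #5), then 4 (a #3, b #6), then 3 (a #4, b #8), then 5 (a #5, b #11), then 4 (a #7, b #12), then 4 (a #8, b #13), then 4 (a #9, b #14) — 8 values in the same relative order in both. The LCS DP gives dp[11][14] = 8, so this is optimal.

8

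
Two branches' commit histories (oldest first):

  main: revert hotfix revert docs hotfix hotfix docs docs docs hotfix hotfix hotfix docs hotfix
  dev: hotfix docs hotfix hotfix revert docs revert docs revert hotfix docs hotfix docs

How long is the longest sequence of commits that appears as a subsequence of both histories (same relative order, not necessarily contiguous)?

One common subsequence of length 9: hotfix at main[2]=dev[1], docs at main[4]=dev[2], hotfix at main[5]=dev[3], hotfix at main[6]=dev[4], docs at main[7]=dev[6], docs at main[8]=dev[8], docs at main[9]=dev[11], hotfix at main[12]=dev[12], docs at main[13]=dev[13]. Since dp[14][13] = 9, nothing longer is possible.

9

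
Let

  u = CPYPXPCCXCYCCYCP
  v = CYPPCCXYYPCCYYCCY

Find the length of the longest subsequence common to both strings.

12

Pick C (u #1, v #1) → Y (u #3, v #2) → P (u #4, v #3) → P (u #6, v #4) → C (u #7, v #5) → C (u #8, v #6) → X (u #9, v #7) → C (u #10, v #12) → Y (u #11, v #14) → C (u #12, v #15) → C (u #13, v #16) → Y (u #14, v #17); all 12 characters appear in both, in order, and the DP table's final entry dp[16][17] is also 12, so no common subsequence is longer.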